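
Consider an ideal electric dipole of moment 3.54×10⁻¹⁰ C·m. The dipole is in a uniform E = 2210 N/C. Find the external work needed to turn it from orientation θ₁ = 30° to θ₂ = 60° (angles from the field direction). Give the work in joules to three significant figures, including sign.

W_ext = ΔU = U(θ₂) − U(θ₁) = −pE cosθ₂ − (−pE cosθ₁) = pE(cosθ₁ − cosθ₂).
W = (3.54×10⁻¹⁰)(2210)·(cos30° − cos60°) = (7.823×10⁻⁷)·(+0.3660) = 2.864×10⁻⁷ J.

W ≈ 2.86×10⁻⁷ J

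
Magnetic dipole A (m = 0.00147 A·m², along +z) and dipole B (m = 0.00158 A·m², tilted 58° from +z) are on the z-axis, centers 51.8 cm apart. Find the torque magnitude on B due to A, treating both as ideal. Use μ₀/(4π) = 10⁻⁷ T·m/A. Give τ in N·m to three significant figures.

τ ≈ 2.83×10⁻¹² N·m

Dipole B is on the axis of dipole A, so B₁ there is axial: B₁ = (μ₀/4π)·2m₁/r³ along +z.
B₁ = 2(10⁻⁷)(0.00147)/(0.518)³ = 2.115×10⁻⁹ T.
τ = m₂ B₁ sinθ.
τ = (0.00158)(2.115×10⁻⁹)·sin58° = 2.834×10⁻¹² N·m.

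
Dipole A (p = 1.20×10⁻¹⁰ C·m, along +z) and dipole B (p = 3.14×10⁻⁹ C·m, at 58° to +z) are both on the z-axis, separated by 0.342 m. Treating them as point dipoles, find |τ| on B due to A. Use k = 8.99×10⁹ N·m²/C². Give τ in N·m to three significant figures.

τ ≈ 1.44×10⁻⁷ N·m

The second dipole sits on the axis of the first, so the field there is axial: E₁ = 2kp₁/r³ along +z.
E₁ = 2(8.99×10⁹)(1.20×10⁻¹⁰)/(0.342)³ = 53.94 N/C.
Torque on the second dipole: τ = p₂ E₁ sinθ.
τ = (3.14×10⁻⁹)(53.94)·sin58° = 1.436×10⁻⁷ N·m.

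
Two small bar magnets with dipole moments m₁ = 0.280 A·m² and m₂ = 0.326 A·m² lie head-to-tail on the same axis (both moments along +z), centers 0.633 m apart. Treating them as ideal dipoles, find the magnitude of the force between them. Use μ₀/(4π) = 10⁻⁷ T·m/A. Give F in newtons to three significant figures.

On-axis B of dipole 1: B = (μ₀/4π)·2m₁/r³. Force on dipole 2: F = m₂·dB/dr.
dB/dr = −(μ₀/4π)·6m₁/r⁴, so |F| = (μ₀/4π)·6m₁m₂/r⁴.
F = 6(10⁻⁷)(0.280)(0.326)/(0.633)⁴ = 3.411×10⁻⁷ N.

F ≈ 3.41×10⁻⁷ N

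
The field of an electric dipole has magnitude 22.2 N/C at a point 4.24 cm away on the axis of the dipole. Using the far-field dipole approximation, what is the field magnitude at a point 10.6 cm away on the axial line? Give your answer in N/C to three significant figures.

E ≈ 1.42 N/C

Dipole fields scale as 1/r³ in the far field; the geometry is the same at both points.
E₂ = E₁ · (r₁/r₂)³ = 22.2 · (4.24/10.6)³.
(r₁/r₂)³ = (0.4)³ = 0.064.
E₂ ≈ 1.421 N/C.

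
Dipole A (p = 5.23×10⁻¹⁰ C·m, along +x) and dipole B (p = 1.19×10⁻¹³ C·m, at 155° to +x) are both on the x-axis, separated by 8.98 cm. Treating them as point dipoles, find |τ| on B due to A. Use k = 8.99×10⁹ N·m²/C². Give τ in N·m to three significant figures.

The second dipole sits on the axis of the first, so the field there is axial: E₁ = 2kp₁/r³ along +x.
E₁ = 2(8.99×10⁹)(5.23×10⁻¹⁰)/(0.0898)³ = 1.299×10⁴ N/C.
Torque on the second dipole: τ = p₂ E₁ sinθ.
τ = (1.19×10⁻¹³)(1.299×10⁴)·sin155° = 6.531×10⁻¹⁰ N·m.

τ ≈ 6.53×10⁻¹⁰ N·m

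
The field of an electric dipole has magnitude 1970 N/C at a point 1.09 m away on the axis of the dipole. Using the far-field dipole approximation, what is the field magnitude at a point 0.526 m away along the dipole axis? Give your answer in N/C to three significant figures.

Dipole fields scale as 1/r³ in the far field; the geometry is the same at both points.
E₂ = E₁ · (r₁/r₂)³ = 1970 · (1.09/0.526)³.
(r₁/r₂)³ = (2.072)³ = 8.899.
E₂ ≈ 1.753×10⁴ N/C.

E ≈ 1.75×10⁴ N/C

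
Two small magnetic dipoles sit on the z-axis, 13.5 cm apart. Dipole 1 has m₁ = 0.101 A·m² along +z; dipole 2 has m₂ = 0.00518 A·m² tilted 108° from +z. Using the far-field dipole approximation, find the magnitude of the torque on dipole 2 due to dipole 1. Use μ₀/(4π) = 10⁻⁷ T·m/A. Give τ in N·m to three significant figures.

τ ≈ 4.04×10⁻⁸ N·m

Dipole B is on the axis of dipole A, so B₁ there is axial: B₁ = (μ₀/4π)·2m₁/r³ along +z.
B₁ = 2(10⁻⁷)(0.101)/(0.135)³ = 8.210×10⁻⁶ T.
τ = m₂ B₁ sinθ.
τ = (0.00518)(8.210×10⁻⁶)·sin108° = 4.045×10⁻⁸ N·m.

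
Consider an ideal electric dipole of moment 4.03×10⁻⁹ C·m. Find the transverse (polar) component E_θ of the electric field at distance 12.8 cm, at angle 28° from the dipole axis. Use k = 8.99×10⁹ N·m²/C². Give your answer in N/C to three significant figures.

E_θ ≈ 8110 N/C

For a dipole, E_θ = (kp sinθ)/r³.
kp/r³ = (8.99×10⁹)(4.03×10⁻⁹)/(0.128)³ = 1.728×10⁴ N/C.
E_θ = 1.728×10⁴·sin28° = 8110 N/C.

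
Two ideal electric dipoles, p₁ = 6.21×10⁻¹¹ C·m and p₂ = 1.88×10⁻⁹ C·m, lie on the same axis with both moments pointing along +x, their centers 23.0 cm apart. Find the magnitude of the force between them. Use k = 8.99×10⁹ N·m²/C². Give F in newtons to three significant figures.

F ≈ 2.25×10⁻⁶ N

On-axis field of dipole 1 at distance r: E = 2kp₁/r³. Force on dipole 2 is F = p₂·dE/dr (gradient along axis).
dE/dr = −6kp₁/r⁴, so |F| = 6kp₁p₂/r⁴ (attractive for aligned moments).
F = 6(8.99×10⁹)(6.21×10⁻¹¹)(1.88×10⁻⁹)/(0.230)⁴ = 2.250×10⁻⁶ N.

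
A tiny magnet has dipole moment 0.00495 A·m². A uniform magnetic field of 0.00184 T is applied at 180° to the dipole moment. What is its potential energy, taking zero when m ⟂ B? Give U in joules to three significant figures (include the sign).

U ≈ 9.11×10⁻⁶ J

U = −m·B = −mB cosθ.
U = −(0.00495)(0.00184)·cos180° = 9.108×10⁻⁶ J.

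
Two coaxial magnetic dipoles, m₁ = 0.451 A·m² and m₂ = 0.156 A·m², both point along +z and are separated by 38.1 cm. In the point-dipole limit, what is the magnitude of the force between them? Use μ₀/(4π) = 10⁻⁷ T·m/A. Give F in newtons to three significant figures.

F ≈ 2.00×10⁻⁶ N

On-axis B of dipole 1: B = (μ₀/4π)·2m₁/r³. Force on dipole 2: F = m₂·dB/dr.
dB/dr = −(μ₀/4π)·6m₁/r⁴, so |F| = (μ₀/4π)·6m₁m₂/r⁴.
F = 6(10⁻⁷)(0.451)(0.156)/(0.381)⁴ = 2.003×10⁻⁶ N.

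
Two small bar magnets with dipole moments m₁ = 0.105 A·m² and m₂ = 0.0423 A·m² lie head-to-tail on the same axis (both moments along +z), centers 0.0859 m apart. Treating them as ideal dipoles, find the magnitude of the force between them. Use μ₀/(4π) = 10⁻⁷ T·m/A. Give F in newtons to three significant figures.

On-axis B of dipole 1: B = (μ₀/4π)·2m₁/r³. Force on dipole 2: F = m₂·dB/dr.
dB/dr = −(μ₀/4π)·6m₁/r⁴, so |F| = (μ₀/4π)·6m₁m₂/r⁴.
F = 6(10⁻⁷)(0.105)(0.0423)/(0.0859)⁴ = 4.894×10⁻⁵ N.

F ≈ 4.89×10⁻⁵ N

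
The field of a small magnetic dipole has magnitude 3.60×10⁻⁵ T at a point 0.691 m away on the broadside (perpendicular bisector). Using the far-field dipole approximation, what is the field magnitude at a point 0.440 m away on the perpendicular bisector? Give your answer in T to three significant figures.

B ≈ 1.39×10⁻⁴ T

Dipole fields scale as 1/r³ in the far field; the geometry is the same at both points.
B₂ = B₁ · (r₁/r₂)³ = 3.60×10⁻⁵ · (0.691/0.440)³.
(r₁/r₂)³ = (1.57)³ = 3.873.
B₂ ≈ 1.394×10⁻⁴ T.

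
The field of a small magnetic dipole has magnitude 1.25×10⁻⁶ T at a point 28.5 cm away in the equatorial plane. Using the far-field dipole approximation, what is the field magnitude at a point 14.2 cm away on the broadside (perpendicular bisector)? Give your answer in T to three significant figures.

B ≈ 1.01×10⁻⁵ T

Dipole fields scale as 1/r³ in the far field; the geometry is the same at both points.
B₂ = B₁ · (r₁/r₂)³ = 1.25×10⁻⁶ · (28.5/14.2)³.
(r₁/r₂)³ = (2.007)³ = 8.085.
B₂ ≈ 1.011×10⁻⁵ T.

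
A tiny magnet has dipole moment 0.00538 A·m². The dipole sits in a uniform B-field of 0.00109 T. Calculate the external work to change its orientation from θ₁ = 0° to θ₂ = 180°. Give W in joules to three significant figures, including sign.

W_ext = ΔU = −mB cosθ₂ + mB cosθ₁ = mB(cosθ₁ − cosθ₂).
W = (0.00538)(0.00109)·(cos0° − cos180°) = (5.864×10⁻⁶)·(+2.0000) = 1.173×10⁻⁵ J.

W ≈ 1.17×10⁻⁵ J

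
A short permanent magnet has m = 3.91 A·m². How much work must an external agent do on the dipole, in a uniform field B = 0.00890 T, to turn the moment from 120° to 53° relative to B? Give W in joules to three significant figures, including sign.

W_ext = ΔU = −mB cosθ₂ + mB cosθ₁ = mB(cosθ₁ − cosθ₂).
W = (3.91)(0.00890)·(cos120° − cos53°) = (0.03480)·(-1.1018) = -0.03834 J.

W ≈ -0.0383 J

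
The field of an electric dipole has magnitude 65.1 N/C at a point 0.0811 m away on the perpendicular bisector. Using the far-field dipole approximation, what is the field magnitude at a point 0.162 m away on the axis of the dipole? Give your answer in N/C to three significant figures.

Dipole fields scale as 1/r³ in the far field.
The axial field is twice the equatorial field at the same r, so the geometry factor is 2/1.
E₂ = E₁ · (2/1) · (r₁/r₂)³ = 65.1 · 2 · (0.0811/0.162)³.
(r₁/r₂)³ = (0.5006)³ = 0.1255.
E₂ ≈ 16.34 N/C.

E ≈ 16.3 N/C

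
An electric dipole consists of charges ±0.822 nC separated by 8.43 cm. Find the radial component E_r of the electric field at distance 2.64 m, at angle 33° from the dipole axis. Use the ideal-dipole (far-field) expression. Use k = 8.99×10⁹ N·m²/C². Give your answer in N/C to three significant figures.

Dipole moment p = qd = (8.22×10⁻¹⁰ C)(0.0843 m) = 6.929×10⁻¹¹ C·m.
For a dipole, E_r = (2kp cosθ)/r³.
kp/r³ = (8.99×10⁹)(6.929×10⁻¹¹)/(2.64)³ = 0.03385 N/C.
E_r = 2·0.03385·cos33° = 0.05679 N/C.

E_r ≈ 0.0568 N/C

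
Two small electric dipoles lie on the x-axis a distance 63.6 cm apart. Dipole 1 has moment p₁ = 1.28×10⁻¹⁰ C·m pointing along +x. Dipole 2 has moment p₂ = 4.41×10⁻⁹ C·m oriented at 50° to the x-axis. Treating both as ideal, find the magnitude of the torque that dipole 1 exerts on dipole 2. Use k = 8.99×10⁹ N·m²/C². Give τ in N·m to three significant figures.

τ ≈ 3.02×10⁻⁸ N·m

The second dipole sits on the axis of the first, so the field there is axial: E₁ = 2kp₁/r³ along +x.
E₁ = 2(8.99×10⁹)(1.28×10⁻¹⁰)/(0.636)³ = 8.946 N/C.
Torque on the second dipole: τ = p₂ E₁ sinθ.
τ = (4.41×10⁻⁹)(8.946)·sin50° = 3.022×10⁻⁸ N·m.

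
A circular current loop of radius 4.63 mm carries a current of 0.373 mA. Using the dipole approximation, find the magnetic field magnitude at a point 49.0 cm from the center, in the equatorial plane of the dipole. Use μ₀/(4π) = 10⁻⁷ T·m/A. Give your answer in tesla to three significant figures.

Magnetic moment m = IA = Iπa² = (3.73×10⁻⁴)·π·(0.00463)² = 2.512×10⁻⁸ A·m².
In the equatorial plane B = (μ₀/4π)·m/r³ (half the axial value).
B = (10⁻⁷)·(2.512×10⁻⁸) / (0.490)³ = 2.135×10⁻¹⁴ T.

B ≈ 2.14×10⁻¹⁴ T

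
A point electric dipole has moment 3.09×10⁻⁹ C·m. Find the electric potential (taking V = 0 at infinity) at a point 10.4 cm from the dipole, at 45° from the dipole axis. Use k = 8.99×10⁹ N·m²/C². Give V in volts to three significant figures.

The dipole potential is V = kp cosθ / r².
V = (8.99×10⁹)(3.09×10⁻⁹)·cos45° / (0.104)² = 1816 V.

V ≈ 1820 V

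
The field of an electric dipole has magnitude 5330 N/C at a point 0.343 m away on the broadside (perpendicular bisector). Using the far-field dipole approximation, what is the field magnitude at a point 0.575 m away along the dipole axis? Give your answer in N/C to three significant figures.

E ≈ 2260 N/C

Dipole fields scale as 1/r³ in the far field.
The axial field is twice the equatorial field at the same r, so the geometry factor is 2/1.
E₂ = E₁ · (2/1) · (r₁/r₂)³ = 5330 · 2 · (0.343/0.575)³.
(r₁/r₂)³ = (0.5965)³ = 0.2123.
E₂ ≈ 2263 N/C.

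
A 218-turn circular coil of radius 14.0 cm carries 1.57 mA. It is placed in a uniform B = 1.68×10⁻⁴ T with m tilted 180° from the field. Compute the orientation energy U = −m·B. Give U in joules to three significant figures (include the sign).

m = NIA = NIπa² = 218·(0.00157)·π·(0.140)² = 0.02107 A·m².
U = −m·B = −mB cosθ.
U = −(0.02107)(1.68×10⁻⁴)·cos180° = 3.540×10⁻⁶ J.

U ≈ 3.54×10⁻⁶ J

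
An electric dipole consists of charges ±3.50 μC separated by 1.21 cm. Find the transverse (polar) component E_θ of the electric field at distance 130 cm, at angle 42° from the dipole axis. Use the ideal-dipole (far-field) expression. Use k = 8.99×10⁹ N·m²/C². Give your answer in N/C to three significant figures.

E_θ ≈ 116 N/C

Dipole moment p = qd = (3.50×10⁻⁶ C)(0.0121 m) = 4.235×10⁻⁸ C·m.
For a dipole, E_θ = (kp sinθ)/r³.
kp/r³ = (8.99×10⁹)(4.235×10⁻⁸)/(1.30)³ = 173.3 N/C.
E_θ = 173.3·sin42° = 116.0 N/C.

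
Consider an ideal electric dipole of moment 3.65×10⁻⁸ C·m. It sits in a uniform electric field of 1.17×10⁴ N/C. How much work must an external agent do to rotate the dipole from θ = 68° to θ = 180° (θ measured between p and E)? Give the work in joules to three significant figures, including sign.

W_ext = ΔU = U(θ₂) − U(θ₁) = −pE cosθ₂ − (−pE cosθ₁) = pE(cosθ₁ − cosθ₂).
W = (3.65×10⁻⁸)(1.17×10⁴)·(cos68° − cos180°) = (4.271×10⁻⁴)·(+1.3746) = 5.870×10⁻⁴ J.

W ≈ 5.87×10⁻⁴ J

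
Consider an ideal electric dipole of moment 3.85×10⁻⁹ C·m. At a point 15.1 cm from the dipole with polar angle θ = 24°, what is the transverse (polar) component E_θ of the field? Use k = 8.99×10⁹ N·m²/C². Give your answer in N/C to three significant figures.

E_θ ≈ 4090 N/C

For a dipole, E_θ = (kp sinθ)/r³.
kp/r³ = (8.99×10⁹)(3.85×10⁻⁹)/(0.151)³ = 1.005×10⁴ N/C.
E_θ = 1.005×10⁴·sin24° = 4089 N/C.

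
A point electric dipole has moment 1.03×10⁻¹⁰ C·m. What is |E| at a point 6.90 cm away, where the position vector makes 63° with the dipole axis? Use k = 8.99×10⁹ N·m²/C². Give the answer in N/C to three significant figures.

At angle θ the dipole field magnitude is E = (kp/r³)·√(1 + 3cos²θ).
kp/r³ = (8.99×10⁹)(1.03×10⁻¹⁰) / (0.0690)³ = 2819 N/C.
√(1 + 3cos²63°) = √(1 + 3·0.2061) = √1.6183 ≈ 1.2721.
E ≈ 2819 × 1.272 = 3586 N/C.

E ≈ 3590 N/C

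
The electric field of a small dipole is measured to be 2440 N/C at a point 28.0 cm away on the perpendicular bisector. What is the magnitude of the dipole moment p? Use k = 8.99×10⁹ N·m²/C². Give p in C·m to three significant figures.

p ≈ 5.96×10⁻⁹ C·m

In the equatorial plane E = kp/r³, so p = Er³/(k).
p = (2440)·(0.280)³ / (8.99×10⁹) = 5.958×10⁻⁹ C·m.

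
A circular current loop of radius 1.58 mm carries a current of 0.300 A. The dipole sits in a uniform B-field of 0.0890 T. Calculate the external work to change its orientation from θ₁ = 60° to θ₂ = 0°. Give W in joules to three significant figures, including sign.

Magnetic moment m = IA = Iπa² = (0.300)·π·(0.00158)² = 2.353×10⁻⁶ A·m².
W_ext = ΔU = −mB cosθ₂ + mB cosθ₁ = mB(cosθ₁ − cosθ₂).
W = (2.353×10⁻⁶)(0.0890)·(cos60° − cos0°) = (2.094×10⁻⁷)·(-0.5000) = -1.047×10⁻⁷ J.

W ≈ -1.05×10⁻⁷ J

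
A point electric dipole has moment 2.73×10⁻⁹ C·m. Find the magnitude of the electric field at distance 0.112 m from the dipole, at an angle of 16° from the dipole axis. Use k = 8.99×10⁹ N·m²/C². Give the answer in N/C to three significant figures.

At angle θ the dipole field magnitude is E = (kp/r³)·√(1 + 3cos²θ).
kp/r³ = (8.99×10⁹)(2.73×10⁻⁹) / (0.112)³ = 1.747×10⁴ N/C.
√(1 + 3cos²16°) = √(1 + 3·0.9240) = √3.7721 ≈ 1.9422.
E ≈ 1.747×10⁴ × 1.942 = 3.393×10⁴ N/C.

E ≈ 3.39×10⁴ N/C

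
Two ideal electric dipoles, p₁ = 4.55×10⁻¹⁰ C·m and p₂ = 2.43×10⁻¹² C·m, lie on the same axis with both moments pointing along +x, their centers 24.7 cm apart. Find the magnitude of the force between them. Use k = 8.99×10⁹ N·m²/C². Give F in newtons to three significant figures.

F ≈ 1.60×10⁻⁸ N

On-axis field of dipole 1 at distance r: E = 2kp₁/r³. Force on dipole 2 is F = p₂·dE/dr (gradient along axis).
dE/dr = −6kp₁/r⁴, so |F| = 6kp₁p₂/r⁴ (attractive for aligned moments).
F = 6(8.99×10⁹)(4.55×10⁻¹⁰)(2.43×10⁻¹²)/(0.247)⁴ = 1.602×10⁻⁸ N.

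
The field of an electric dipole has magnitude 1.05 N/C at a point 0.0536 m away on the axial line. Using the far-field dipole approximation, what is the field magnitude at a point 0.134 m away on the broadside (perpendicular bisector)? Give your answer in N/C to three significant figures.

Dipole fields scale as 1/r³ in the far field.
The axial field is twice the equatorial field at the same r, so the geometry factor is 1/2.
E₂ = E₁ · (1/2) · (r₁/r₂)³ = 1.05 · 0.5 · (0.0536/0.134)³.
(r₁/r₂)³ = (0.4)³ = 0.064.
E₂ ≈ 0.03360 N/C.

E ≈ 0.0336 N/C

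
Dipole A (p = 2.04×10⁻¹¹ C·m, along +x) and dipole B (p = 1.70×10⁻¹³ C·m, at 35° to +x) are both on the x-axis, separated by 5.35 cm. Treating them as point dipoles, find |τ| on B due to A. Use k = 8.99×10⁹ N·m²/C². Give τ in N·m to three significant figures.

The second dipole sits on the axis of the first, so the field there is axial: E₁ = 2kp₁/r³ along +x.
E₁ = 2(8.99×10⁹)(2.04×10⁻¹¹)/(0.0535)³ = 2395 N/C.
Torque on the second dipole: τ = p₂ E₁ sinθ.
τ = (1.70×10⁻¹³)(2395)·sin35° = 2.336×10⁻¹⁰ N·m.

τ ≈ 2.34×10⁻¹⁰ N·m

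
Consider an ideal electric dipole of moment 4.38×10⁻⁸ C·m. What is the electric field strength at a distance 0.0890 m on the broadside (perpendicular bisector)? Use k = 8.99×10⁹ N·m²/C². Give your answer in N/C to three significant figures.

E ≈ 5.59×10⁵ N/C

On the perpendicular bisector E = kp/r³ (half the axial value at the same distance).
E = (8.99×10⁹)(4.38×10⁻⁸) / (0.0890)³ = 5.586×10⁵ N/C.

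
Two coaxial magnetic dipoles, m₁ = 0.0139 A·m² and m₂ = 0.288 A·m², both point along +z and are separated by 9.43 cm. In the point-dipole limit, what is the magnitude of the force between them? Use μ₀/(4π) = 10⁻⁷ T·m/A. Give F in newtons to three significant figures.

F ≈ 3.04×10⁻⁵ N

On-axis B of dipole 1: B = (μ₀/4π)·2m₁/r³. Force on dipole 2: F = m₂·dB/dr.
dB/dr = −(μ₀/4π)·6m₁/r⁴, so |F| = (μ₀/4π)·6m₁m₂/r⁴.
F = 6(10⁻⁷)(0.0139)(0.288)/(0.0943)⁴ = 3.037×10⁻⁵ N.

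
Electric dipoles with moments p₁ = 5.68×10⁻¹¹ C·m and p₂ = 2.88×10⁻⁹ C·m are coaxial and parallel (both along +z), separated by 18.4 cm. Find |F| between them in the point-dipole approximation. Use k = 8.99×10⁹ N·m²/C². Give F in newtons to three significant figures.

On-axis field of dipole 1 at distance r: E = 2kp₁/r³. Force on dipole 2 is F = p₂·dE/dr (gradient along axis).
dE/dr = −6kp₁/r⁴, so |F| = 6kp₁p₂/r⁴ (attractive for aligned moments).
F = 6(8.99×10⁹)(5.68×10⁻¹¹)(2.88×10⁻⁹)/(0.184)⁴ = 7.698×10⁻⁶ N.

F ≈ 7.70×10⁻⁶ N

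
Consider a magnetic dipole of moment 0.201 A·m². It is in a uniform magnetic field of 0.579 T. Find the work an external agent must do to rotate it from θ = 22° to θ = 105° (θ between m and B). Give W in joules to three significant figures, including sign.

W ≈ 0.138 J

W_ext = ΔU = −mB cosθ₂ + mB cosθ₁ = mB(cosθ₁ − cosθ₂).
W = (0.201)(0.579)·(cos22° − cos105°) = (0.1164)·(+1.1860) = 0.1380 J.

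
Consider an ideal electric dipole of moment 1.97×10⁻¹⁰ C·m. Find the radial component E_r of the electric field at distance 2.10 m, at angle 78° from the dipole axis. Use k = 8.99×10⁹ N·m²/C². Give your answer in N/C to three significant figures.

For a dipole, E_r = (2kp cosθ)/r³.
kp/r³ = (8.99×10⁹)(1.97×10⁻¹⁰)/(2.10)³ = 0.1912 N/C.
E_r = 2·0.1912·cos78° = 0.07952 N/C.

E_r ≈ 0.0795 N/C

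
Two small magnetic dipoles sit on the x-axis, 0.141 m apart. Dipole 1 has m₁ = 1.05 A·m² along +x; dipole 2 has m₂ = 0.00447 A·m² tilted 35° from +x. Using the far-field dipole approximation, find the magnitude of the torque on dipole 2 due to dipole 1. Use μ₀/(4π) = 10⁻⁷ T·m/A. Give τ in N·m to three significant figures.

τ ≈ 1.92×10⁻⁷ N·m

Dipole B is on the axis of dipole A, so B₁ there is axial: B₁ = (μ₀/4π)·2m₁/r³ along +x.
B₁ = 2(10⁻⁷)(1.05)/(0.141)³ = 7.491×10⁻⁵ T.
τ = m₂ B₁ sinθ.
τ = (0.00447)(7.491×10⁻⁵)·sin35° = 1.921×10⁻⁷ N·m.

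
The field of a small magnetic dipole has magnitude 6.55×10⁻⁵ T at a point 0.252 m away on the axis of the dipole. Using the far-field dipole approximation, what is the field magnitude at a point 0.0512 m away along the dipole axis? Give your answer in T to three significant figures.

Dipole fields scale as 1/r³ in the far field; the geometry is the same at both points.
B₂ = B₁ · (r₁/r₂)³ = 6.55×10⁻⁵ · (0.252/0.0512)³.
(r₁/r₂)³ = (4.922)³ = 119.2.
B₂ ≈ 0.007810 T.

B ≈ 0.00781 T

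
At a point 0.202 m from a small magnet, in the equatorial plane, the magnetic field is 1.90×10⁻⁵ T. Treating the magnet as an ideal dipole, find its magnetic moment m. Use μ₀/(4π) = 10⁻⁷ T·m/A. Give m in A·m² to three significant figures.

In the equatorial plane B = (μ₀/4π)·m/r³, so m = Br³·4π/(μ₀).
m = (1.90×10⁻⁵)·(0.202)³ / (10⁻⁷) = 1.566 A·m².

m ≈ 1.57 A·m²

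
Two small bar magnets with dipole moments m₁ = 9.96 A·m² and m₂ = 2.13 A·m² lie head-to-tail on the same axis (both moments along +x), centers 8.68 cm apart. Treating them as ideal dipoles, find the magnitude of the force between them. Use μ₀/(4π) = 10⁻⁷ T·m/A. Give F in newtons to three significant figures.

F ≈ 0.224 N

On-axis B of dipole 1: B = (μ₀/4π)·2m₁/r³. Force on dipole 2: F = m₂·dB/dr.
dB/dr = −(μ₀/4π)·6m₁/r⁴, so |F| = (μ₀/4π)·6m₁m₂/r⁴.
F = 6(10⁻⁷)(9.96)(2.13)/(0.0868)⁴ = 0.2242 N.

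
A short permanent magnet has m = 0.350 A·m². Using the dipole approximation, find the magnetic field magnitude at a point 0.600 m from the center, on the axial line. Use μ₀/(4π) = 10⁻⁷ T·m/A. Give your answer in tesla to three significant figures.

B ≈ 3.24×10⁻⁷ T

On axis B = (μ₀/4π)·2m/r³.
B = 2·(10⁻⁷)·(0.350) / (0.600)³ = 3.241×10⁻⁷ T.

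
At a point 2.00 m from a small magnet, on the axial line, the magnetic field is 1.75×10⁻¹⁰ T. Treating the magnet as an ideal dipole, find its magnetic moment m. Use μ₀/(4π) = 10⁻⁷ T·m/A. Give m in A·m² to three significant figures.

m ≈ 0.00700 A·m²

On axis B = (μ₀/4π)·2m/r³, so m = Br³·4π/(μ₀·2).
m = (1.75×10⁻¹⁰)·(2.00)³ / (2·10⁻⁷) = 0.007000 A·m².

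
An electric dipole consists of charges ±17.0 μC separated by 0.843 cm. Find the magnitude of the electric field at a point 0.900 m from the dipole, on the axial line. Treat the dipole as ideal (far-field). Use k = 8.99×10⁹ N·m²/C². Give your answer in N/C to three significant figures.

Dipole moment p = qd = (1.70×10⁻⁵ C)(0.00843 m) = 1.433×10⁻⁷ C·m.
On the dipole axis E = 2kp/r³.
E = 2·(8.99×10⁹)(1.433×10⁻⁷) / (0.900)³ = 3534 N/C.

E ≈ 3530 N/C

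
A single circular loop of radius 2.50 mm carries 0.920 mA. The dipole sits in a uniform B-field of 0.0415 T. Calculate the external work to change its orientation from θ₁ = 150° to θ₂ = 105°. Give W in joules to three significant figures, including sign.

Magnetic moment m = IA = Iπa² = (9.20×10⁻⁴)·π·(0.00250)² = 1.806×10⁻⁸ A·m².
W_ext = ΔU = −mB cosθ₂ + mB cosθ₁ = mB(cosθ₁ − cosθ₂).
W = (1.806×10⁻⁸)(0.0415)·(cos150° − cos105°) = (7.495×10⁻¹⁰)·(-0.6072) = -4.551×10⁻¹⁰ J.

W ≈ -4.55×10⁻¹⁰ J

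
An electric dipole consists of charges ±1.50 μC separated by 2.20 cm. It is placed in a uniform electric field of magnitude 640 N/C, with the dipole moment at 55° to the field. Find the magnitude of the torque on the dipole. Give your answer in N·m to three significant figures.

τ ≈ 1.73×10⁻⁵ N·m

Dipole moment p = qd = (1.50×10⁻⁶ C)(0.0220 m) = 3.30×10⁻⁸ C·m.
Torque on an electric dipole: τ = pE sinθ.
τ = (3.30×10⁻⁸)(640)·sin55° = 1.730×10⁻⁵ N·m.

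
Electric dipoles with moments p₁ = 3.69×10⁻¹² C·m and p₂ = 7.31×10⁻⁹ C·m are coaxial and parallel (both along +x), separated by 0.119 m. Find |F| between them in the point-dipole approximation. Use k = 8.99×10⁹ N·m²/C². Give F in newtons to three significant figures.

On-axis field of dipole 1 at distance r: E = 2kp₁/r³. Force on dipole 2 is F = p₂·dE/dr (gradient along axis).
dE/dr = −6kp₁/r⁴, so |F| = 6kp₁p₂/r⁴ (attractive for aligned moments).
F = 6(8.99×10⁹)(3.69×10⁻¹²)(7.31×10⁻⁹)/(0.119)⁴ = 7.255×10⁻⁶ N.

F ≈ 7.26×10⁻⁶ N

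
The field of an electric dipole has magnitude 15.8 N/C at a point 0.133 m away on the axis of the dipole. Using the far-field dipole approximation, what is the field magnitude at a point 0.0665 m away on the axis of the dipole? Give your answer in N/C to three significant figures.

Dipole fields scale as 1/r³ in the far field; the geometry is the same at both points.
E₂ = E₁ · (r₁/r₂)³ = 15.8 · (0.133/0.0665)³.
(r₁/r₂)³ = (2)³ = 8.
E₂ ≈ 126.4 N/C.

E ≈ 126 N/C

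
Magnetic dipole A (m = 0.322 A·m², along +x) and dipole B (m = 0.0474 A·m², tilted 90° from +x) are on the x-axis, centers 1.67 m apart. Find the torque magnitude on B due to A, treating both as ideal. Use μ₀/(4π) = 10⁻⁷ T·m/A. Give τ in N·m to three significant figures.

τ ≈ 6.55×10⁻¹⁰ N·m

Dipole B is on the axis of dipole A, so B₁ there is axial: B₁ = (μ₀/4π)·2m₁/r³ along +x.
B₁ = 2(10⁻⁷)(0.322)/(1.67)³ = 1.383×10⁻⁸ T.
τ = m₂ B₁ sinθ.
τ = (0.0474)(1.383×10⁻⁸)·sin90° = 6.554×10⁻¹⁰ N·m.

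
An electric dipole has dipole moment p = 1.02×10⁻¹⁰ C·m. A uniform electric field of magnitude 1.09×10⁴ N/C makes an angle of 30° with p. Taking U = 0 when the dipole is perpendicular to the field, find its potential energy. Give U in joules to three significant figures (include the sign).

U = −p·E = −pE cosθ.
U = −(1.02×10⁻¹⁰)(1.09×10⁴)·cos30° = -9.628×10⁻⁷ J.

U ≈ -9.63×10⁻⁷ J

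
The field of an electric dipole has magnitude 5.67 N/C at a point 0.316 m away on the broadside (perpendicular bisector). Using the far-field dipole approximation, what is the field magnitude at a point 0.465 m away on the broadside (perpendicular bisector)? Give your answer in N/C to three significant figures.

E ≈ 1.78 N/C

Dipole fields scale as 1/r³ in the far field; the geometry is the same at both points.
E₂ = E₁ · (r₁/r₂)³ = 5.67 · (0.316/0.465)³.
(r₁/r₂)³ = (0.6796)³ = 0.3138.
E₂ ≈ 1.779 N/C.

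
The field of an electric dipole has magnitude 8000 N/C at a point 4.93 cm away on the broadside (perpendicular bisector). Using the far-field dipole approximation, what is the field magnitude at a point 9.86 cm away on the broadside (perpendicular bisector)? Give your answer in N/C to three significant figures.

E ≈ 1000 N/C

Dipole fields scale as 1/r³ in the far field; the geometry is the same at both points.
E₂ = E₁ · (r₁/r₂)³ = 8000 · (4.93/9.86)³.
(r₁/r₂)³ = (0.5)³ = 0.125.
E₂ ≈ 1000 N/C.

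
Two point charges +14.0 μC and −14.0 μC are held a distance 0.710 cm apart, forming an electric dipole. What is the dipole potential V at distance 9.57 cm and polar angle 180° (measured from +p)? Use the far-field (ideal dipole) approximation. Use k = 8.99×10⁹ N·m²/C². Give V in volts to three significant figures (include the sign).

Dipole moment p = qd = (1.40×10⁻⁵ C)(0.00710 m) = 9.94×10⁻⁸ C·m.
The dipole potential is V = kp cosθ / r².
V = (8.99×10⁹)(9.94×10⁻⁸)·cos180° / (0.0957)² = -9.757×10⁴ V.

V ≈ -9.76×10⁴ V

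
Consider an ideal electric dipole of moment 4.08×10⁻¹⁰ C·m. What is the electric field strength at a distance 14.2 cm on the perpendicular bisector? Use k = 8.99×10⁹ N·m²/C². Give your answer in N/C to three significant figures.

E ≈ 1280 N/C

In the equatorial plane E = kp/r³.
E = (8.99×10⁹)(4.08×10⁻¹⁰) / (0.142)³ = 1281 N/C.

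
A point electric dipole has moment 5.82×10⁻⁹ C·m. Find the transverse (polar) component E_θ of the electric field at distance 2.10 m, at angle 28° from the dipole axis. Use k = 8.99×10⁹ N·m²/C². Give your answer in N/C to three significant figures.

For a dipole, E_θ = (kp sinθ)/r³.
kp/r³ = (8.99×10⁹)(5.82×10⁻⁹)/(2.10)³ = 5.650 N/C.
E_θ = 5.650·sin28° = 2.652 N/C.

E_θ ≈ 2.65 N/C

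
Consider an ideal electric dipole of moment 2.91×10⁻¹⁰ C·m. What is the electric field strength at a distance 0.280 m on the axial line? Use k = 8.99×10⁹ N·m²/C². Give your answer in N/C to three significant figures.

On the dipole axis E = 2kp/r³.
E = 2·(8.99×10⁹)(2.91×10⁻¹⁰) / (0.280)³ = 238.3 N/C.

E ≈ 238 N/C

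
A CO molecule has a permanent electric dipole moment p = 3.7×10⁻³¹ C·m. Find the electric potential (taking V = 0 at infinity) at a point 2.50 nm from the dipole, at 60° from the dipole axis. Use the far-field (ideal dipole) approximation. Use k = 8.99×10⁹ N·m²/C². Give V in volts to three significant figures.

V ≈ 2.66×10⁻⁴ V

The dipole potential is V = kp cosθ / r².
V = (8.99×10⁹)(3.70×10⁻³¹)·cos60° / (2.50×10⁻⁹)² = 2.661×10⁻⁴ V.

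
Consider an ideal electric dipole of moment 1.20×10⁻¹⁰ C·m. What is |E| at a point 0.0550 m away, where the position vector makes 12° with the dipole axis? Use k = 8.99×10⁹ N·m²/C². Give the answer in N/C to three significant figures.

E ≈ 1.28×10⁴ N/C

At angle θ the dipole field magnitude is E = (kp/r³)·√(1 + 3cos²θ).
kp/r³ = (8.99×10⁹)(1.20×10⁻¹⁰) / (0.0550)³ = 6484 N/C.
√(1 + 3cos²12°) = √(1 + 3·0.9568) = √3.8703 ≈ 1.9673.
E ≈ 6484 × 1.967 = 1.276×10⁴ N/C.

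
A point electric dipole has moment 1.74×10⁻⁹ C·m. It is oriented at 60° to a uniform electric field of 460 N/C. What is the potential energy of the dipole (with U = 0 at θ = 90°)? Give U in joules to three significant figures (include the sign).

U ≈ -4.00×10⁻⁷ J

U = −p·E = −pE cosθ.
U = −(1.74×10⁻⁹)(460)·cos60° = -4.002×10⁻⁷ J.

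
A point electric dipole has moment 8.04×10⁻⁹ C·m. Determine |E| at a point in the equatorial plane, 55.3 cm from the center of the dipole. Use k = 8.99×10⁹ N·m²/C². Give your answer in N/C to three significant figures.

In the equatorial plane E = kp/r³.
E = (8.99×10⁹)(8.04×10⁻⁹) / (0.553)³ = 427.4 N/C.

E ≈ 427 N/C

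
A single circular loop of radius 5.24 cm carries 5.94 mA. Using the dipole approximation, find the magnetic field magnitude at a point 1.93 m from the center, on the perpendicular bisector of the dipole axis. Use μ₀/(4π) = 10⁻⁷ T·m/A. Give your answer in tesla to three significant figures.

B ≈ 7.13×10⁻¹³ T

Magnetic moment m = IA = Iπa² = (0.00594)·π·(0.0524)² = 5.124×10⁻⁵ A·m².
In the equatorial plane B = (μ₀/4π)·m/r³ (half the axial value).
B = (10⁻⁷)·(5.124×10⁻⁵) / (1.93)³ = 7.127×10⁻¹³ T.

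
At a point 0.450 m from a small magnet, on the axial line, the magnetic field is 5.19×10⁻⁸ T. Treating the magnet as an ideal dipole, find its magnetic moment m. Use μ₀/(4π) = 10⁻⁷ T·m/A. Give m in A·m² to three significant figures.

m ≈ 0.0236 A·m²

On axis B = (μ₀/4π)·2m/r³, so m = Br³·4π/(μ₀·2).
m = (5.19×10⁻⁸)·(0.450)³ / (2·10⁻⁷) = 0.02365 A·m².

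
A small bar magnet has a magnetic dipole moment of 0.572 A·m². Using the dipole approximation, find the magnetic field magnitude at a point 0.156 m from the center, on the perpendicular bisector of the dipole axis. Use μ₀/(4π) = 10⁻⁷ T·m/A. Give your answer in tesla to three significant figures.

In the equatorial plane B = (μ₀/4π)·m/r³ (half the axial value).
B = (10⁻⁷)·(0.572) / (0.156)³ = 1.507×10⁻⁵ T.

B ≈ 1.51×10⁻⁵ T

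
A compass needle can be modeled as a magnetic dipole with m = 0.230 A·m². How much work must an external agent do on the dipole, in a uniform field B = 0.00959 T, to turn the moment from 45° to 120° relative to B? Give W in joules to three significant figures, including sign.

W ≈ 0.00266 J

W_ext = ΔU = −mB cosθ₂ + mB cosθ₁ = mB(cosθ₁ − cosθ₂).
W = (0.230)(0.00959)·(cos45° − cos120°) = (0.002206)·(+1.2071) = 0.002663 J.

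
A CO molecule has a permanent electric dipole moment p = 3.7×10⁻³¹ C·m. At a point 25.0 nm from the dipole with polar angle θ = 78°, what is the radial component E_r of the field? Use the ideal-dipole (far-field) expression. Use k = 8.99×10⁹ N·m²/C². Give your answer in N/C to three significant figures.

For a dipole, E_r = (2kp cosθ)/r³.
kp/r³ = (8.99×10⁹)(3.70×10⁻³¹)/(2.50×10⁻⁸)³ = 212.9 N/C.
E_r = 2·212.9·cos78° = 88.52 N/C.

E_r ≈ 88.5 N/C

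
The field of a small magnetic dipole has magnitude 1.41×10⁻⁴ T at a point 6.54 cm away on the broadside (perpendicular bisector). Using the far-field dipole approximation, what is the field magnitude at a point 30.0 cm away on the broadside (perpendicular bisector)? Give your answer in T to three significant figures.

Dipole fields scale as 1/r³ in the far field; the geometry is the same at both points.
B₂ = B₁ · (r₁/r₂)³ = 1.41×10⁻⁴ · (6.54/30.0)³.
(r₁/r₂)³ = (0.218)³ = 0.01036.
B₂ ≈ 1.461×10⁻⁶ T.

B ≈ 1.46×10⁻⁶ T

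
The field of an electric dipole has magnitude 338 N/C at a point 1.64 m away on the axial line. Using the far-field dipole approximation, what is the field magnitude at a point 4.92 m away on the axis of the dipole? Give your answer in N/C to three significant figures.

Dipole fields scale as 1/r³ in the far field; the geometry is the same at both points.
E₂ = E₁ · (r₁/r₂)³ = 338 · (1.64/4.92)³.
(r₁/r₂)³ = (0.3333)³ = 0.03704.
E₂ ≈ 12.52 N/C.

E ≈ 12.5 N/C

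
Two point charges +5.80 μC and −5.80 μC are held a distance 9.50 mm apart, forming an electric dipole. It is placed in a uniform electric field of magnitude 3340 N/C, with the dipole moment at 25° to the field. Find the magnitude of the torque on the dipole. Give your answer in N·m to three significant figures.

Dipole moment p = qd = (5.80×10⁻⁶ C)(0.00950 m) = 5.51×10⁻⁸ C·m.
Torque on an electric dipole: τ = pE sinθ.
τ = (5.51×10⁻⁸)(3340)·sin25° = 7.778×10⁻⁵ N·m.

τ ≈ 7.78×10⁻⁵ N·m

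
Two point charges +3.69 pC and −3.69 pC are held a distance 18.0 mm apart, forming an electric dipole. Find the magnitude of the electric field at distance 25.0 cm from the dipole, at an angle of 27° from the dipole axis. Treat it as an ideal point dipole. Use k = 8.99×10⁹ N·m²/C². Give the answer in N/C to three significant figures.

Dipole moment p = qd = (3.69×10⁻¹² C)(0.0180 m) = 6.642×10⁻¹⁴ C·m.
At angle θ the dipole field magnitude is E = (kp/r³)·√(1 + 3cos²θ).
kp/r³ = (8.99×10⁹)(6.642×10⁻¹⁴) / (0.250)³ = 0.03822 N/C.
√(1 + 3cos²27°) = √(1 + 3·0.7939) = √3.3817 ≈ 1.8389.
E ≈ 0.03822 × 1.839 = 0.07028 N/C.

E ≈ 0.0703 N/C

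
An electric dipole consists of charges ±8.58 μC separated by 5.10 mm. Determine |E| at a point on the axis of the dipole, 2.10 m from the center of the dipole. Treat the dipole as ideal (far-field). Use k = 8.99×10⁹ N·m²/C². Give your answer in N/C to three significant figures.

Dipole moment p = qd = (8.58×10⁻⁶ C)(0.00510 m) = 4.376×10⁻⁸ C·m.
On the dipole axis E = 2kp/r³.
E = 2·(8.99×10⁹)(4.376×10⁻⁸) / (2.10)³ = 84.96 N/C.

E ≈ 85.0 N/C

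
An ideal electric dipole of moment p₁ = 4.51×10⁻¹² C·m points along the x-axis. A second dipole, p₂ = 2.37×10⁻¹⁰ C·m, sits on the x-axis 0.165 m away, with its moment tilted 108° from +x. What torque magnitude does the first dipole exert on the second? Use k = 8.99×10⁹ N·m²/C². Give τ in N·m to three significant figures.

τ ≈ 4.07×10⁻⁹ N·m

The second dipole sits on the axis of the first, so the field there is axial: E₁ = 2kp₁/r³ along +x.
E₁ = 2(8.99×10⁹)(4.51×10⁻¹²)/(0.165)³ = 18.05 N/C.
Torque on the second dipole: τ = p₂ E₁ sinθ.
τ = (2.37×10⁻¹⁰)(18.05)·sin108° = 4.069×10⁻⁹ N·m.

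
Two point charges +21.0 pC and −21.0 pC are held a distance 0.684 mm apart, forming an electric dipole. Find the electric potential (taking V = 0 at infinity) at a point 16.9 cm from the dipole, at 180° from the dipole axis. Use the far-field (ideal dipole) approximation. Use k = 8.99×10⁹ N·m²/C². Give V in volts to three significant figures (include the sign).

Dipole moment p = qd = (2.10×10⁻¹¹ C)(6.84×10⁻⁴ m) = 1.436×10⁻¹⁴ C·m.
The dipole potential is V = kp cosθ / r².
V = (8.99×10⁹)(1.436×10⁻¹⁴)·cos180° / (0.169)² = -0.004520 V.

V ≈ -0.00452 V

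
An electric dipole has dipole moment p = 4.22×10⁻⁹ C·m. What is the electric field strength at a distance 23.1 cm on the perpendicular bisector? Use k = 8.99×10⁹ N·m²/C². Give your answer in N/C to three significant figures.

In the equatorial plane E = kp/r³.
E = (8.99×10⁹)(4.22×10⁻⁹) / (0.231)³ = 3078 N/C.

E ≈ 3080 N/C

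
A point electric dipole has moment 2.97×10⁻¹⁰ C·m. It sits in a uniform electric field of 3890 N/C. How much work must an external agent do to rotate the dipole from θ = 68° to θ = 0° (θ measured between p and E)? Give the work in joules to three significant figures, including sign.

W_ext = ΔU = U(θ₂) − U(θ₁) = −pE cosθ₂ − (−pE cosθ₁) = pE(cosθ₁ − cosθ₂).
W = (2.97×10⁻¹⁰)(3890)·(cos68° − cos0°) = (1.155×10⁻⁶)·(-0.6254) = -7.225×10⁻⁷ J.

W ≈ -7.23×10⁻⁷ J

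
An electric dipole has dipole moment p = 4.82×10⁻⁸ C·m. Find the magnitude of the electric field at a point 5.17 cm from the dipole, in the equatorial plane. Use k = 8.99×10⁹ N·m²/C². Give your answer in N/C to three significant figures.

E ≈ 3.14×10⁶ N/C

On the perpendicular bisector E = kp/r³ (half the axial value at the same distance).
E = (8.99×10⁹)(4.82×10⁻⁸) / (0.0517)³ = 3.136×10⁶ N/C.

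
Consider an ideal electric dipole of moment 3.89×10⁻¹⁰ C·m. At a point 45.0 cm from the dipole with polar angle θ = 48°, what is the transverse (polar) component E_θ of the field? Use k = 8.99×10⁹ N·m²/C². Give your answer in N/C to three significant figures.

E_θ ≈ 28.5 N/C

For a dipole, E_θ = (kp sinθ)/r³.
kp/r³ = (8.99×10⁹)(3.89×10⁻¹⁰)/(0.450)³ = 38.38 N/C.
E_θ = 38.38·sin48° = 28.52 N/C.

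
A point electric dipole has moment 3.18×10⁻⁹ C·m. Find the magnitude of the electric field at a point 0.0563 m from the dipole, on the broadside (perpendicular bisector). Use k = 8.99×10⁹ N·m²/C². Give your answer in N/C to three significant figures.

E ≈ 1.60×10⁵ N/C

In the equatorial plane E = kp/r³.
E = (8.99×10⁹)(3.18×10⁻⁹) / (0.0563)³ = 1.602×10⁵ N/C.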